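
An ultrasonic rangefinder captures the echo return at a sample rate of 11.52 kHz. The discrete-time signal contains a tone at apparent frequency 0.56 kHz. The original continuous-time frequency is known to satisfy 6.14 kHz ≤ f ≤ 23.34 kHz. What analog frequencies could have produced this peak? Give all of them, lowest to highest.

Frequencies that alias to 0.56 kHz are k·fs ± 0.56 kHz for integer k ≥ 0.
k=0: 0.56 kHz.
k=1: 10.96 kHz, 12.08 kHz.
k=2: 22.48 kHz, 23.6 kHz.
k=3: 34 kHz, 35.12 kHz.
Within [6.14 kHz, 23.34 kHz]: 10.96 kHz, 12.08 kHz, 22.48 kHz.

10.96 kHz, 12.08 kHz, 22.48 kHz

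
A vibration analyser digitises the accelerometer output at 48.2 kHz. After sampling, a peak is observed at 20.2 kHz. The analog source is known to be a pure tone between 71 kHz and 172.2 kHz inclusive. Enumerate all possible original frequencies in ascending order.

Frequencies that alias to 20.2 kHz are k·fs ± 20.2 kHz for integer k ≥ 0.
k=0: 20.2 kHz.
k=1: 28 kHz, 68.4 kHz.
k=2: 76.2 kHz, 116.6 kHz.
k=3: 124.4 kHz, 164.8 kHz.
k=4: 172.6 kHz, 213 kHz.
Within [71 kHz, 172.2 kHz]: 76.2 kHz, 116.6 kHz, 124.4 kHz, 164.8 kHz.

76.2 kHz, 116.6 kHz, 124.4 kHz, 164.8 kHz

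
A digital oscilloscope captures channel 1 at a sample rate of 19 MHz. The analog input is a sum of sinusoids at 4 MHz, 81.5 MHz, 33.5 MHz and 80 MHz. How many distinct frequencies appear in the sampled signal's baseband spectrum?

fs/2 = 9.5 MHz.
4 MHz ≤ fs/2 = 9.5 MHz, passes unchanged.
81.5 MHz mod fs = 5.5 MHz.
5.5 MHz ≤ fs/2 = 9.5 MHz, appears at 5.5 MHz.
33.5 MHz mod fs = 14.5 MHz.
14.5 MHz > fs/2 = 9.5 MHz, folds to fs − 14.5 MHz = 4.5 MHz.
80 MHz mod fs = 4 MHz.
4 MHz ≤ fs/2 = 9.5 MHz, appears at 4 MHz.
Distinct values: {4 MHz, 4.5 MHz, 5.5 MHz} → 3.

3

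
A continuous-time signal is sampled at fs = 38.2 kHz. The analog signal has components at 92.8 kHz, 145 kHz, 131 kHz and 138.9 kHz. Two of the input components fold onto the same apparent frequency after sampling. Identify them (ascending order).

92.8 kHz, 131 kHz

fs/2 = 19.1 kHz.
92.8 kHz mod fs = 16.4 kHz.
16.4 kHz ≤ fs/2 = 19.1 kHz, appears at 16.4 kHz.
145 kHz mod fs = 30.4 kHz.
30.4 kHz > fs/2 = 19.1 kHz, folds to fs − 30.4 kHz = 7.8 kHz.
131 kHz mod fs = 16.4 kHz.
16.4 kHz ≤ fs/2 = 19.1 kHz, appears at 16.4 kHz.
138.9 kHz mod fs = 24.3 kHz.
24.3 kHz > fs/2 = 19.1 kHz, folds to fs − 24.3 kHz = 13.9 kHz.
92.8 kHz and 131 kHz both map to 16.4 kHz.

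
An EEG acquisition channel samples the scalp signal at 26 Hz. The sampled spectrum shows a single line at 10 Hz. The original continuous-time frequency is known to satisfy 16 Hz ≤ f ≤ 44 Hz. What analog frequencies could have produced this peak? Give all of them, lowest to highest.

Frequencies that alias to 10 Hz are k·fs ± 10 Hz for integer k ≥ 0.
k=0: 10 Hz.
k=1: 16 Hz, 36 Hz.
k=2: 42 Hz, 62 Hz.
k=3: 68 Hz, 88 Hz.
Within [16 Hz, 44 Hz]: 16 Hz, 36 Hz, 42 Hz.

16 Hz, 36 Hz, 42 Hz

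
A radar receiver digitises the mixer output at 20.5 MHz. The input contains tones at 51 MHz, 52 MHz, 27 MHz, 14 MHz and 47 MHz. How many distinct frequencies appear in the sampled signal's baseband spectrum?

fs/2 = 10.25 MHz.
51 MHz mod fs = 10 MHz.
10 MHz ≤ fs/2 = 10.25 MHz, appears at 10 MHz.
52 MHz mod fs = 11 MHz.
11 MHz > fs/2 = 10.25 MHz, folds to fs − 11 MHz = 9.5 MHz.
27 MHz mod fs = 6.5 MHz.
6.5 MHz ≤ fs/2 = 10.25 MHz, appears at 6.5 MHz.
14 MHz > fs/2 = 10.25 MHz, folds to fs − 14 MHz = 6.5 MHz.
47 MHz mod fs = 6 MHz.
6 MHz ≤ fs/2 = 10.25 MHz, appears at 6 MHz.
Distinct values: {6 MHz, 6.5 MHz, 9.5 MHz, 10 MHz} → 4.

4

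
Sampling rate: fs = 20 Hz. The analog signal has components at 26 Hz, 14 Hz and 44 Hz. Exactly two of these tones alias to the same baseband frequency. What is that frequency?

6 Hz

fs/2 = 10 Hz.
26 Hz mod fs = 6 Hz.
6 Hz ≤ fs/2 = 10 Hz, appears at 6 Hz.
14 Hz > fs/2 = 10 Hz, folds to fs − 14 Hz = 6 Hz.
44 Hz mod fs = 4 Hz.
4 Hz ≤ fs/2 = 10 Hz, appears at 4 Hz.
14 Hz and 26 Hz both map to 6 Hz.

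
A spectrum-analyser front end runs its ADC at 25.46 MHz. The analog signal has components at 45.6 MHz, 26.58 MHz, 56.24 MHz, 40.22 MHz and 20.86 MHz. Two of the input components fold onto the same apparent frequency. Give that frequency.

fs/2 = 12.73 MHz.
45.6 MHz mod fs = 20.14 MHz.
20.14 MHz > fs/2 = 12.73 MHz, folds to fs − 20.14 MHz = 5.32 MHz.
26.58 MHz mod fs = 1.12 MHz.
1.12 MHz ≤ fs/2 = 12.73 MHz, appears at 1.12 MHz.
56.24 MHz mod fs = 5.32 MHz.
5.32 MHz ≤ fs/2 = 12.73 MHz, appears at 5.32 MHz.
40.22 MHz mod fs = 14.76 MHz.
14.76 MHz > fs/2 = 12.73 MHz, folds to fs − 14.76 MHz = 10.7 MHz.
20.86 MHz > fs/2 = 12.73 MHz, folds to fs − 20.86 MHz = 4.6 MHz.
45.6 MHz and 56.24 MHz both map to 5.32 MHz.

5.32 MHz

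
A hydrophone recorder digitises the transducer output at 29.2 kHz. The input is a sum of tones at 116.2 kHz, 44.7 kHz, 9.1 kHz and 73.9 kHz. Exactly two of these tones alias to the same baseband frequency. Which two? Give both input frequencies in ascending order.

44.7 kHz, 73.9 kHz

fs/2 = 14.6 kHz.
116.2 kHz mod fs = 28.6 kHz.
28.6 kHz > fs/2 = 14.6 kHz, folds to fs − 28.6 kHz = 0.6 kHz.
44.7 kHz mod fs = 15.5 kHz.
15.5 kHz > fs/2 = 14.6 kHz, folds to fs − 15.5 kHz = 13.7 kHz.
9.1 kHz ≤ fs/2 = 14.6 kHz, passes unchanged.
73.9 kHz mod fs = 15.5 kHz.
15.5 kHz > fs/2 = 14.6 kHz, folds to fs − 15.5 kHz = 13.7 kHz.
44.7 kHz and 73.9 kHz both map to 13.7 kHz.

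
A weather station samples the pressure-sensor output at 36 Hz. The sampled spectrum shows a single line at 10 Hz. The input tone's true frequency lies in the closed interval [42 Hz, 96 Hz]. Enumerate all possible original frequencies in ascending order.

Frequencies that alias to 10 Hz are k·fs ± 10 Hz for integer k ≥ 0.
k=0: 10 Hz.
k=1: 26 Hz, 46 Hz.
k=2: 62 Hz, 82 Hz.
k=3: 98 Hz, 118 Hz.
Within [42 Hz, 96 Hz]: 46 Hz, 62 Hz, 82 Hz.

46 Hz, 62 Hz, 82 Hz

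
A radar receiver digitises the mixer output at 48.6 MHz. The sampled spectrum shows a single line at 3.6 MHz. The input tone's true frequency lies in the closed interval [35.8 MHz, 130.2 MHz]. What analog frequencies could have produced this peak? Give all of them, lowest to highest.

Frequencies that alias to 3.6 MHz are k·fs ± 3.6 MHz for integer k ≥ 0.
k=0: 3.6 MHz.
k=1: 45 MHz, 52.2 MHz.
k=2: 93.6 MHz, 100.8 MHz.
k=3: 142.2 MHz, 149.4 MHz.
Within [35.8 MHz, 130.2 MHz]: 45 MHz, 52.2 MHz, 93.6 MHz, 100.8 MHz.

45 MHz, 52.2 MHz, 93.6 MHz, 100.8 MHz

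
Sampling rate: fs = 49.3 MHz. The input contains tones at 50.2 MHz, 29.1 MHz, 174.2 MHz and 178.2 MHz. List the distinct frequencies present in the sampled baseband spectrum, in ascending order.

fs/2 = 24.65 MHz.
50.2 MHz mod fs = 0.9 MHz.
0.9 MHz ≤ fs/2 = 24.65 MHz, appears at 0.9 MHz.
29.1 MHz > fs/2 = 24.65 MHz, folds to fs − 29.1 MHz = 20.2 MHz.
174.2 MHz mod fs = 26.3 MHz.
26.3 MHz > fs/2 = 24.65 MHz, folds to fs − 26.3 MHz = 23 MHz.
178.2 MHz mod fs = 30.3 MHz.
30.3 MHz > fs/2 = 24.65 MHz, folds to fs − 30.3 MHz = 19 MHz.
Distinct values: {0.9 MHz, 19 MHz, 20.2 MHz, 23 MHz}.

0.9 MHz, 19 MHz, 20.2 MHz, 23 MHz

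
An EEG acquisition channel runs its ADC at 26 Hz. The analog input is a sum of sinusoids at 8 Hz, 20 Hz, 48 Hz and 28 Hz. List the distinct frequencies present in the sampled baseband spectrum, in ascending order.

2 Hz, 4 Hz, 6 Hz, 8 Hz

fs/2 = 13 Hz.
8 Hz ≤ fs/2 = 13 Hz, passes unchanged.
20 Hz > fs/2 = 13 Hz, folds to fs − 20 Hz = 6 Hz.
48 Hz mod fs = 22 Hz.
22 Hz > fs/2 = 13 Hz, folds to fs − 22 Hz = 4 Hz.
28 Hz mod fs = 2 Hz.
2 Hz ≤ fs/2 = 13 Hz, appears at 2 Hz.
Distinct values: {2 Hz, 4 Hz, 6 Hz, 8 Hz}.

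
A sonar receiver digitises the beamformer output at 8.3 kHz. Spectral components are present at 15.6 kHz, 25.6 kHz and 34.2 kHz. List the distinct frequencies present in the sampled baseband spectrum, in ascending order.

0.7 kHz, 1 kHz

fs/2 = 4.15 kHz.
15.6 kHz mod fs = 7.3 kHz.
7.3 kHz > fs/2 = 4.15 kHz, folds to fs − 7.3 kHz = 1 kHz.
25.6 kHz mod fs = 0.7 kHz.
0.7 kHz ≤ fs/2 = 4.15 kHz, appears at 0.7 kHz.
34.2 kHz mod fs = 1 kHz.
1 kHz ≤ fs/2 = 4.15 kHz, appears at 1 kHz.
Distinct values: {0.7 kHz, 1 kHz}.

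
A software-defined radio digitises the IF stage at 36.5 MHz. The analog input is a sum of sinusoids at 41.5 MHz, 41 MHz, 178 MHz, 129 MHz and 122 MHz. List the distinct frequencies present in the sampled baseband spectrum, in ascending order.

fs/2 = 18.25 MHz.
41.5 MHz mod fs = 5 MHz.
5 MHz ≤ fs/2 = 18.25 MHz, appears at 5 MHz.
41 MHz mod fs = 4.5 MHz.
4.5 MHz ≤ fs/2 = 18.25 MHz, appears at 4.5 MHz.
178 MHz mod fs = 32 MHz.
32 MHz > fs/2 = 18.25 MHz, folds to fs − 32 MHz = 4.5 MHz.
129 MHz mod fs = 19.5 MHz.
19.5 MHz > fs/2 = 18.25 MHz, folds to fs − 19.5 MHz = 17 MHz.
122 MHz mod fs = 12.5 MHz.
12.5 MHz ≤ fs/2 = 18.25 MHz, appears at 12.5 MHz.
Distinct values: {4.5 MHz, 5 MHz, 12.5 MHz, 17 MHz}.

4.5 MHz, 5 MHz, 12.5 MHz, 17 MHz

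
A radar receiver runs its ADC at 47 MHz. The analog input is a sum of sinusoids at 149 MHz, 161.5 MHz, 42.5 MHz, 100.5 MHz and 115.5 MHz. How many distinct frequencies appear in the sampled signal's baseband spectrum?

fs/2 = 23.5 MHz.
149 MHz mod fs = 8 MHz.
8 MHz ≤ fs/2 = 23.5 MHz, appears at 8 MHz.
161.5 MHz mod fs = 20.5 MHz.
20.5 MHz ≤ fs/2 = 23.5 MHz, appears at 20.5 MHz.
42.5 MHz > fs/2 = 23.5 MHz, folds to fs − 42.5 MHz = 4.5 MHz.
100.5 MHz mod fs = 6.5 MHz.
6.5 MHz ≤ fs/2 = 23.5 MHz, appears at 6.5 MHz.
115.5 MHz mod fs = 21.5 MHz.
21.5 MHz ≤ fs/2 = 23.5 MHz, appears at 21.5 MHz.
Distinct values: {4.5 MHz, 6.5 MHz, 8 MHz, 20.5 MHz, 21.5 MHz} → 5.

5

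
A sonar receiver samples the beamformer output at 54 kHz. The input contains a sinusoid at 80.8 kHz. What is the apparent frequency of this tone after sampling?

26.8 kHz

80.8 kHz mod fs = 26.8 kHz.
26.8 kHz ≤ fs/2 = 27 kHz, appears at 26.8 kHz.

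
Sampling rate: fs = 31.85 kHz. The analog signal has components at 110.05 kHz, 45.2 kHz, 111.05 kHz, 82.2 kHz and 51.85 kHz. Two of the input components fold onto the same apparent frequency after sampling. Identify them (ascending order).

45.2 kHz, 82.2 kHz

fs/2 = 15.925 kHz.
110.05 kHz mod fs = 14.5 kHz.
14.5 kHz ≤ fs/2 = 15.925 kHz, appears at 14.5 kHz.
45.2 kHz mod fs = 13.35 kHz.
13.35 kHz ≤ fs/2 = 15.925 kHz, appears at 13.35 kHz.
111.05 kHz mod fs = 15.5 kHz.
15.5 kHz ≤ fs/2 = 15.925 kHz, appears at 15.5 kHz.
82.2 kHz mod fs = 18.5 kHz.
18.5 kHz > fs/2 = 15.925 kHz, folds to fs − 18.5 kHz = 13.35 kHz.
51.85 kHz mod fs = 20 kHz.
20 kHz > fs/2 = 15.925 kHz, folds to fs − 20 kHz = 11.85 kHz.
45.2 kHz and 82.2 kHz both map to 13.35 kHz.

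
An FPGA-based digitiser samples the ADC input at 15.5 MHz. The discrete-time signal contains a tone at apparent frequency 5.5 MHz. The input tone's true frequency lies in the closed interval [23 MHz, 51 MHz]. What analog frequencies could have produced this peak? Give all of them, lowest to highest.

25.5 MHz, 36.5 MHz, 41 MHz

Frequencies that alias to 5.5 MHz are k·fs ± 5.5 MHz for integer k ≥ 0.
k=0: 5.5 MHz.
k=1: 10 MHz, 21 MHz.
k=2: 25.5 MHz, 36.5 MHz.
k=3: 41 MHz, 52 MHz.
k=4: 56.5 MHz, 67.5 MHz.
Within [23 MHz, 51 MHz]: 25.5 MHz, 36.5 MHz, 41 MHz.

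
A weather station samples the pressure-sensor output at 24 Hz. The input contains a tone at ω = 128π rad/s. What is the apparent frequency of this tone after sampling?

ω = 128π rad/s → f = ω/(2π) = 64 Hz.
64 Hz mod fs = 16 Hz.
16 Hz > fs/2 = 12 Hz, folds to fs − 16 Hz = 8 Hz.

8 Hz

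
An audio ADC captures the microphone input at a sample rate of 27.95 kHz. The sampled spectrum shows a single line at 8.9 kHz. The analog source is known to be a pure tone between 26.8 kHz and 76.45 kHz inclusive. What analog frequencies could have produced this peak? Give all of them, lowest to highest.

Frequencies that alias to 8.9 kHz are k·fs ± 8.9 kHz for integer k ≥ 0.
k=0: 8.9 kHz.
k=1: 19.05 kHz, 36.85 kHz.
k=2: 47 kHz, 64.8 kHz.
k=3: 74.95 kHz, 92.75 kHz.
k=4: 102.9 kHz, 120.7 kHz.
Within [26.8 kHz, 76.45 kHz]: 36.85 kHz, 47 kHz, 64.8 kHz, 74.95 kHz.

36.85 kHz, 47 kHz, 64.8 kHz, 74.95 kHz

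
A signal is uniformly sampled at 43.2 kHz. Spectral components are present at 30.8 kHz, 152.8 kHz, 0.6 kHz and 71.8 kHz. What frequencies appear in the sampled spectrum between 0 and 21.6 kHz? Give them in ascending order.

0.6 kHz, 12.4 kHz, 14.6 kHz, 20 kHz

fs/2 = 21.6 kHz.
30.8 kHz > fs/2 = 21.6 kHz, folds to fs − 30.8 kHz = 12.4 kHz.
152.8 kHz mod fs = 23.2 kHz.
23.2 kHz > fs/2 = 21.6 kHz, folds to fs − 23.2 kHz = 20 kHz.
0.6 kHz ≤ fs/2 = 21.6 kHz, passes unchanged.
71.8 kHz mod fs = 28.6 kHz.
28.6 kHz > fs/2 = 21.6 kHz, folds to fs − 28.6 kHz = 14.6 kHz.
Distinct values: {0.6 kHz, 12.4 kHz, 14.6 kHz, 20 kHz}.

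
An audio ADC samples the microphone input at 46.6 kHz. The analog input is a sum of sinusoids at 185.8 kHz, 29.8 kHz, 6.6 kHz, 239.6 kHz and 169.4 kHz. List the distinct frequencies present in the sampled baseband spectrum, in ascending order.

fs/2 = 23.3 kHz.
185.8 kHz mod fs = 46 kHz.
46 kHz > fs/2 = 23.3 kHz, folds to fs − 46 kHz = 0.6 kHz.
29.8 kHz > fs/2 = 23.3 kHz, folds to fs − 29.8 kHz = 16.8 kHz.
6.6 kHz ≤ fs/2 = 23.3 kHz, passes unchanged.
239.6 kHz mod fs = 6.6 kHz.
6.6 kHz ≤ fs/2 = 23.3 kHz, appears at 6.6 kHz.
169.4 kHz mod fs = 29.6 kHz.
29.6 kHz > fs/2 = 23.3 kHz, folds to fs − 29.6 kHz = 17 kHz.
Distinct values: {0.6 kHz, 6.6 kHz, 16.8 kHz, 17 kHz}.

0.6 kHz, 6.6 kHz, 16.8 kHz, 17 kHz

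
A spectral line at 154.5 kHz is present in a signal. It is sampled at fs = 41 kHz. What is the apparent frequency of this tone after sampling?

154.5 kHz mod fs = 31.5 kHz.
31.5 kHz > fs/2 = 20.5 kHz, folds to fs − 31.5 kHz = 9.5 kHz.

9.5 kHz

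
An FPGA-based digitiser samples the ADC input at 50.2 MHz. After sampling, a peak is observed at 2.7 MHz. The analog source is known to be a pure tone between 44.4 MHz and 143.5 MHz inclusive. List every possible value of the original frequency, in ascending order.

47.5 MHz, 52.9 MHz, 97.7 MHz, 103.1 MHz

Frequencies that alias to 2.7 MHz are k·fs ± 2.7 MHz for integer k ≥ 0.
k=0: 2.7 MHz.
k=1: 47.5 MHz, 52.9 MHz.
k=2: 97.7 MHz, 103.1 MHz.
k=3: 147.9 MHz, 153.3 MHz.
Within [44.4 MHz, 143.5 MHz]: 47.5 MHz, 52.9 MHz, 97.7 MHz, 103.1 MHz.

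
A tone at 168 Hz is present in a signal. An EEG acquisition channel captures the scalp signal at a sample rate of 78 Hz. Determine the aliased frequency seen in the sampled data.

168 Hz mod fs = 12 Hz.
12 Hz ≤ fs/2 = 39 Hz, appears at 12 Hz.

12 Hz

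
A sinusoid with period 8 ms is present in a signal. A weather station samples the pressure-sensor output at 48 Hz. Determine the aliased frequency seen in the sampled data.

T = 8 ms → f = 1/T = 125 Hz.
125 Hz mod fs = 29 Hz.
29 Hz > fs/2 = 24 Hz, folds to fs − 29 Hz = 19 Hz.

19 Hz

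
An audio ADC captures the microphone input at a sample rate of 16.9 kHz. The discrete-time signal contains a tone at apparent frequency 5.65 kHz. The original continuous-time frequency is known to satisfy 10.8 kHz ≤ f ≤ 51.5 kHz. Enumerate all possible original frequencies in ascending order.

Frequencies that alias to 5.65 kHz are k·fs ± 5.65 kHz for integer k ≥ 0.
k=0: 5.65 kHz.
k=1: 11.25 kHz, 22.55 kHz.
k=2: 28.15 kHz, 39.45 kHz.
k=3: 45.05 kHz, 56.35 kHz.
k=4: 61.95 kHz, 73.25 kHz.
Within [10.8 kHz, 51.5 kHz]: 11.25 kHz, 22.55 kHz, 28.15 kHz, 39.45 kHz, 45.05 kHz.

11.25 kHz, 22.55 kHz, 28.15 kHz, 39.45 kHz, 45.05 kHz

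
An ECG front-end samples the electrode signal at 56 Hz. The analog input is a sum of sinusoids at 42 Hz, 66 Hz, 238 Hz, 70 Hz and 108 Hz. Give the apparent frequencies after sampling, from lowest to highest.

4 Hz, 10 Hz, 14 Hz

fs/2 = 28 Hz.
42 Hz > fs/2 = 28 Hz, folds to fs − 42 Hz = 14 Hz.
66 Hz mod fs = 10 Hz.
10 Hz ≤ fs/2 = 28 Hz, appears at 10 Hz.
238 Hz mod fs = 14 Hz.
14 Hz ≤ fs/2 = 28 Hz, appears at 14 Hz.
70 Hz mod fs = 14 Hz.
14 Hz ≤ fs/2 = 28 Hz, appears at 14 Hz.
108 Hz mod fs = 52 Hz.
52 Hz > fs/2 = 28 Hz, folds to fs − 52 Hz = 4 Hz.
Distinct values: {4 Hz, 10 Hz, 14 Hz}.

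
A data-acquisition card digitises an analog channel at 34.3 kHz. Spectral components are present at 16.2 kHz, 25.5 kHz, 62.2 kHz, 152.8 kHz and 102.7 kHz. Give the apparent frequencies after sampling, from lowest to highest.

fs/2 = 17.15 kHz.
16.2 kHz ≤ fs/2 = 17.15 kHz, passes unchanged.
25.5 kHz > fs/2 = 17.15 kHz, folds to fs − 25.5 kHz = 8.8 kHz.
62.2 kHz mod fs = 27.9 kHz.
27.9 kHz > fs/2 = 17.15 kHz, folds to fs − 27.9 kHz = 6.4 kHz.
152.8 kHz mod fs = 15.6 kHz.
15.6 kHz ≤ fs/2 = 17.15 kHz, appears at 15.6 kHz.
102.7 kHz mod fs = 34.1 kHz.
34.1 kHz > fs/2 = 17.15 kHz, folds to fs − 34.1 kHz = 0.2 kHz.
Distinct values: {0.2 kHz, 6.4 kHz, 8.8 kHz, 15.6 kHz, 16.2 kHz}.

0.2 kHz, 6.4 kHz, 8.8 kHz, 15.6 kHz, 16.2 kHz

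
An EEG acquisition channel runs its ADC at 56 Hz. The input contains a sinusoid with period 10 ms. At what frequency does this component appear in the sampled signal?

T = 10 ms → f = 1/T = 100 Hz.
100 Hz mod fs = 44 Hz.
44 Hz > fs/2 = 28 Hz, folds to fs − 44 Hz = 12 Hz.

12 Hz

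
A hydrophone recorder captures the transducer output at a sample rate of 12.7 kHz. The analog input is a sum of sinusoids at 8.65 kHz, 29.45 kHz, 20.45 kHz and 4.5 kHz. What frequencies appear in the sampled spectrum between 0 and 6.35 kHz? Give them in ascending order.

4.05 kHz, 4.5 kHz, 4.95 kHz

fs/2 = 6.35 kHz.
8.65 kHz > fs/2 = 6.35 kHz, folds to fs − 8.65 kHz = 4.05 kHz.
29.45 kHz mod fs = 4.05 kHz.
4.05 kHz ≤ fs/2 = 6.35 kHz, appears at 4.05 kHz.
20.45 kHz mod fs = 7.75 kHz.
7.75 kHz > fs/2 = 6.35 kHz, folds to fs − 7.75 kHz = 4.95 kHz.
4.5 kHz ≤ fs/2 = 6.35 kHz, passes unchanged.
Distinct values: {4.05 kHz, 4.5 kHz, 4.95 kHz}.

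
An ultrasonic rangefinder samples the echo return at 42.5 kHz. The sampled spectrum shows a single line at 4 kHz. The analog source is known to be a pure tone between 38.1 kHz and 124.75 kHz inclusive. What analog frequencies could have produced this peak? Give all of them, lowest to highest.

Frequencies that alias to 4 kHz are k·fs ± 4 kHz for integer k ≥ 0.
k=0: 4 kHz.
k=1: 38.5 kHz, 46.5 kHz.
k=2: 81 kHz, 89 kHz.
k=3: 123.5 kHz, 131.5 kHz.
k=4: 166 kHz, 174 kHz.
Within [38.1 kHz, 124.75 kHz]: 38.5 kHz, 46.5 kHz, 81 kHz, 89 kHz, 123.5 kHz.

38.5 kHz, 46.5 kHz, 81 kHz, 89 kHz, 123.5 kHz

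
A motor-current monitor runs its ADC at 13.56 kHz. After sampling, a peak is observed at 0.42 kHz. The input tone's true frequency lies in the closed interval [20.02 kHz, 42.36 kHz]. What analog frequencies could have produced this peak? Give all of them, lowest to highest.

26.7 kHz, 27.54 kHz, 40.26 kHz, 41.1 kHz

Frequencies that alias to 0.42 kHz are k·fs ± 0.42 kHz for integer k ≥ 0.
k=0: 0.42 kHz.
k=1: 13.14 kHz, 13.98 kHz.
k=2: 26.7 kHz, 27.54 kHz.
k=3: 40.26 kHz, 41.1 kHz.
k=4: 53.82 kHz, 54.66 kHz.
Within [20.02 kHz, 42.36 kHz]: 26.7 kHz, 27.54 kHz, 40.26 kHz, 41.1 kHz.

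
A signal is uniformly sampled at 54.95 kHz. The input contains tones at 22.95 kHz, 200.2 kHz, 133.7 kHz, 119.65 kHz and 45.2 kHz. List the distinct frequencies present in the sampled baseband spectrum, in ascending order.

fs/2 = 27.475 kHz.
22.95 kHz ≤ fs/2 = 27.475 kHz, passes unchanged.
200.2 kHz mod fs = 35.35 kHz.
35.35 kHz > fs/2 = 27.475 kHz, folds to fs − 35.35 kHz = 19.6 kHz.
133.7 kHz mod fs = 23.8 kHz.
23.8 kHz ≤ fs/2 = 27.475 kHz, appears at 23.8 kHz.
119.65 kHz mod fs = 9.75 kHz.
9.75 kHz ≤ fs/2 = 27.475 kHz, appears at 9.75 kHz.
45.2 kHz > fs/2 = 27.475 kHz, folds to fs − 45.2 kHz = 9.75 kHz.
Distinct values: {9.75 kHz, 19.6 kHz, 22.95 kHz, 23.8 kHz}.

9.75 kHz, 19.6 kHz, 22.95 kHz, 23.8 kHz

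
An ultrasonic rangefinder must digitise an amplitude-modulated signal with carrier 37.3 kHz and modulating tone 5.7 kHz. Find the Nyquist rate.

86 kHz

AM sidebands sit at fc ± fm = 31.6 kHz and 43 kHz.
Highest-frequency component: 43 kHz.
Nyquist rate = 2 × 43 kHz = 86 kHz.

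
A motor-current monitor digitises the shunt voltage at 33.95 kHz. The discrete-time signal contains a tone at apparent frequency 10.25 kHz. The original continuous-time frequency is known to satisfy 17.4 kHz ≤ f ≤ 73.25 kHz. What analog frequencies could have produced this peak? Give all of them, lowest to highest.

Frequencies that alias to 10.25 kHz are k·fs ± 10.25 kHz for integer k ≥ 0.
k=0: 10.25 kHz.
k=1: 23.7 kHz, 44.2 kHz.
k=2: 57.65 kHz, 78.15 kHz.
k=3: 91.6 kHz, 112.1 kHz.
Within [17.4 kHz, 73.25 kHz]: 23.7 kHz, 44.2 kHz, 57.65 kHz.

23.7 kHz, 44.2 kHz, 57.65 kHz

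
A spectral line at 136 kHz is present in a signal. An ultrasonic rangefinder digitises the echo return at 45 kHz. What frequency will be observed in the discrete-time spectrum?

1 kHz

136 kHz mod fs = 1 kHz.
1 kHz ≤ fs/2 = 22.5 kHz, appears at 1 kHz.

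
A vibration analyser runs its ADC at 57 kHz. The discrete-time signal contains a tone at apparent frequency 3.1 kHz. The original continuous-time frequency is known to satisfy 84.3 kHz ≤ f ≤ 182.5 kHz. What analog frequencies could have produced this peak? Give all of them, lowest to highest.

110.9 kHz, 117.1 kHz, 167.9 kHz, 174.1 kHz

Frequencies that alias to 3.1 kHz are k·fs ± 3.1 kHz for integer k ≥ 0.
k=0: 3.1 kHz.
k=1: 53.9 kHz, 60.1 kHz.
k=2: 110.9 kHz, 117.1 kHz.
k=3: 167.9 kHz, 174.1 kHz.
k=4: 224.9 kHz, 231.1 kHz.
Within [84.3 kHz, 182.5 kHz]: 110.9 kHz, 117.1 kHz, 167.9 kHz, 174.1 kHz.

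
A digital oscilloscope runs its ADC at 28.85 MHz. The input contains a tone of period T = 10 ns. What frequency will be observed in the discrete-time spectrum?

T = 10 ns → f = 1/T = 100 MHz.
100 MHz mod fs = 13.45 MHz.
13.45 MHz ≤ fs/2 = 14.425 MHz, appears at 13.45 MHz.

13.45 MHz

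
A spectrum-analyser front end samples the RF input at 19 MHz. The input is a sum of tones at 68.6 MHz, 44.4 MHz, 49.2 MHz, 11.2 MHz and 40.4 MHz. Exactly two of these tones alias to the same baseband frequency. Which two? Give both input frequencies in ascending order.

11.2 MHz, 49.2 MHz

fs/2 = 9.5 MHz.
68.6 MHz mod fs = 11.6 MHz.
11.6 MHz > fs/2 = 9.5 MHz, folds to fs − 11.6 MHz = 7.4 MHz.
44.4 MHz mod fs = 6.4 MHz.
6.4 MHz ≤ fs/2 = 9.5 MHz, appears at 6.4 MHz.
49.2 MHz mod fs = 11.2 MHz.
11.2 MHz > fs/2 = 9.5 MHz, folds to fs − 11.2 MHz = 7.8 MHz.
11.2 MHz > fs/2 = 9.5 MHz, folds to fs − 11.2 MHz = 7.8 MHz.
40.4 MHz mod fs = 2.4 MHz.
2.4 MHz ≤ fs/2 = 9.5 MHz, appears at 2.4 MHz.
11.2 MHz and 49.2 MHz both map to 7.8 MHz.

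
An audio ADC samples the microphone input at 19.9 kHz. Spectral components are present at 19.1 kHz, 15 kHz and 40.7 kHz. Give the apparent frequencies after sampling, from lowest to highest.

fs/2 = 9.95 kHz.
19.1 kHz > fs/2 = 9.95 kHz, folds to fs − 19.1 kHz = 0.8 kHz.
15 kHz > fs/2 = 9.95 kHz, folds to fs − 15 kHz = 4.9 kHz.
40.7 kHz mod fs = 0.9 kHz.
0.9 kHz ≤ fs/2 = 9.95 kHz, appears at 0.9 kHz.
Distinct values: {0.8 kHz, 0.9 kHz, 4.9 kHz}.

0.8 kHz, 0.9 kHz, 4.9 kHz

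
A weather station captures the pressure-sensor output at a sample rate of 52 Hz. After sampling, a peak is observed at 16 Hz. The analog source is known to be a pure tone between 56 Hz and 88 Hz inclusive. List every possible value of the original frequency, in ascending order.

Frequencies that alias to 16 Hz are k·fs ± 16 Hz for integer k ≥ 0.
k=0: 16 Hz.
k=1: 36 Hz, 68 Hz.
k=2: 88 Hz, 120 Hz.
k=3: 140 Hz, 172 Hz.
Within [56 Hz, 88 Hz]: 68 Hz, 88 Hz.

68 Hz, 88 Hz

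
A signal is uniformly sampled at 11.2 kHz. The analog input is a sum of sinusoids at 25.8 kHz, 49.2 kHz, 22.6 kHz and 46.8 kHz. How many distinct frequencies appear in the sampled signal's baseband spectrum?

4

fs/2 = 5.6 kHz.
25.8 kHz mod fs = 3.4 kHz.
3.4 kHz ≤ fs/2 = 5.6 kHz, appears at 3.4 kHz.
49.2 kHz mod fs = 4.4 kHz.
4.4 kHz ≤ fs/2 = 5.6 kHz, appears at 4.4 kHz.
22.6 kHz mod fs = 0.2 kHz.
0.2 kHz ≤ fs/2 = 5.6 kHz, appears at 0.2 kHz.
46.8 kHz mod fs = 2 kHz.
2 kHz ≤ fs/2 = 5.6 kHz, appears at 2 kHz.
Distinct values: {0.2 kHz, 2 kHz, 3.4 kHz, 4.4 kHz} → 4.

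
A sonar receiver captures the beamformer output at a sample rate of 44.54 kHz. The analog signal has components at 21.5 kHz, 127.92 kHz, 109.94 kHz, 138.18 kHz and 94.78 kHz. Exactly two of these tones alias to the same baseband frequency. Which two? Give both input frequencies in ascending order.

fs/2 = 22.27 kHz.
21.5 kHz ≤ fs/2 = 22.27 kHz, passes unchanged.
127.92 kHz mod fs = 38.84 kHz.
38.84 kHz > fs/2 = 22.27 kHz, folds to fs − 38.84 kHz = 5.7 kHz.
109.94 kHz mod fs = 20.86 kHz.
20.86 kHz ≤ fs/2 = 22.27 kHz, appears at 20.86 kHz.
138.18 kHz mod fs = 4.56 kHz.
4.56 kHz ≤ fs/2 = 22.27 kHz, appears at 4.56 kHz.
94.78 kHz mod fs = 5.7 kHz.
5.7 kHz ≤ fs/2 = 22.27 kHz, appears at 5.7 kHz.
94.78 kHz and 127.92 kHz both map to 5.7 kHz.

94.78 kHz, 127.92 kHz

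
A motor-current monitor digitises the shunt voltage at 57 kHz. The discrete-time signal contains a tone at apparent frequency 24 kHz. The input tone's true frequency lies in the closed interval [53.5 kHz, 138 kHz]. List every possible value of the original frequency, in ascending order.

Frequencies that alias to 24 kHz are k·fs ± 24 kHz for integer k ≥ 0.
k=0: 24 kHz.
k=1: 33 kHz, 81 kHz.
k=2: 90 kHz, 138 kHz.
k=3: 147 kHz, 195 kHz.
Within [53.5 kHz, 138 kHz]: 81 kHz, 90 kHz, 138 kHz.

81 kHz, 90 kHz, 138 kHz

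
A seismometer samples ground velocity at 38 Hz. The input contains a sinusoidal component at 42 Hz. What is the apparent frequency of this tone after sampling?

4 Hz

42 Hz mod fs = 4 Hz.
4 Hz ≤ fs/2 = 19 Hz, appears at 4 Hz.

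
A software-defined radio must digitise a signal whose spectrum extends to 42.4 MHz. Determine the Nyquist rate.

84.8 MHz

Nyquist rate = 2 × 42.4 MHz = 84.8 MHz.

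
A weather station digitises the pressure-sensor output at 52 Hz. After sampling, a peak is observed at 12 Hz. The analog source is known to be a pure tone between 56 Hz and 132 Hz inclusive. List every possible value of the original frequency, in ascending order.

Frequencies that alias to 12 Hz are k·fs ± 12 Hz for integer k ≥ 0.
k=0: 12 Hz.
k=1: 40 Hz, 64 Hz.
k=2: 92 Hz, 116 Hz.
k=3: 144 Hz, 168 Hz.
Within [56 Hz, 132 Hz]: 64 Hz, 92 Hz, 116 Hz.

64 Hz, 92 Hz, 116 Hz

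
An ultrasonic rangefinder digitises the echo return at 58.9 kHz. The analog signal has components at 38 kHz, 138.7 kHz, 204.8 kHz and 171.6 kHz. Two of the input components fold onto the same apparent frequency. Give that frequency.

fs/2 = 29.45 kHz.
38 kHz > fs/2 = 29.45 kHz, folds to fs − 38 kHz = 20.9 kHz.
138.7 kHz mod fs = 20.9 kHz.
20.9 kHz ≤ fs/2 = 29.45 kHz, appears at 20.9 kHz.
204.8 kHz mod fs = 28.1 kHz.
28.1 kHz ≤ fs/2 = 29.45 kHz, appears at 28.1 kHz.
171.6 kHz mod fs = 53.8 kHz.
53.8 kHz > fs/2 = 29.45 kHz, folds to fs − 53.8 kHz = 5.1 kHz.
38 kHz and 138.7 kHz both map to 20.9 kHz.

20.9 kHz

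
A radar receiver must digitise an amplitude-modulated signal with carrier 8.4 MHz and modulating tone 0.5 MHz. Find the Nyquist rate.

AM sidebands sit at fc ± fm = 7.9 MHz and 8.9 MHz.
Highest-frequency component: 8.9 MHz.
Nyquist rate = 2 × 8.9 MHz = 17.8 MHz.

17.8 MHz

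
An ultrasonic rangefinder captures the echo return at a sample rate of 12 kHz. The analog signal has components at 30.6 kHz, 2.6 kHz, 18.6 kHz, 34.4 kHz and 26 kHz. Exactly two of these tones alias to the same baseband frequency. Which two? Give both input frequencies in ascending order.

18.6 kHz, 30.6 kHz

fs/2 = 6 kHz.
30.6 kHz mod fs = 6.6 kHz.
6.6 kHz > fs/2 = 6 kHz, folds to fs − 6.6 kHz = 5.4 kHz.
2.6 kHz ≤ fs/2 = 6 kHz, passes unchanged.
18.6 kHz mod fs = 6.6 kHz.
6.6 kHz > fs/2 = 6 kHz, folds to fs − 6.6 kHz = 5.4 kHz.
34.4 kHz mod fs = 10.4 kHz.
10.4 kHz > fs/2 = 6 kHz, folds to fs − 10.4 kHz = 1.6 kHz.
26 kHz mod fs = 2 kHz.
2 kHz ≤ fs/2 = 6 kHz, appears at 2 kHz.
18.6 kHz and 30.6 kHz both map to 5.4 kHz.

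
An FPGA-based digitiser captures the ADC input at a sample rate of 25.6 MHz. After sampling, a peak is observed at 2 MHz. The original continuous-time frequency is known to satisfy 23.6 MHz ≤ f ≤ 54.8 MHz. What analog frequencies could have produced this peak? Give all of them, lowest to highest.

Frequencies that alias to 2 MHz are k·fs ± 2 MHz for integer k ≥ 0.
k=0: 2 MHz.
k=1: 23.6 MHz, 27.6 MHz.
k=2: 49.2 MHz, 53.2 MHz.
k=3: 74.8 MHz, 78.8 MHz.
Within [23.6 MHz, 54.8 MHz]: 23.6 MHz, 27.6 MHz, 49.2 MHz, 53.2 MHz.

23.6 MHz, 27.6 MHz, 49.2 MHz, 53.2 MHz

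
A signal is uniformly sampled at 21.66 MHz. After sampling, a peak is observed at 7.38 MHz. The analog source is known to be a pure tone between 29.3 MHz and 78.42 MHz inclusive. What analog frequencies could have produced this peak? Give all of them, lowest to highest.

35.94 MHz, 50.7 MHz, 57.6 MHz, 72.36 MHz

Frequencies that alias to 7.38 MHz are k·fs ± 7.38 MHz for integer k ≥ 0.
k=0: 7.38 MHz.
k=1: 14.28 MHz, 29.04 MHz.
k=2: 35.94 MHz, 50.7 MHz.
k=3: 57.6 MHz, 72.36 MHz.
k=4: 79.26 MHz, 94.02 MHz.
Within [29.3 MHz, 78.42 MHz]: 35.94 MHz, 50.7 MHz, 57.6 MHz, 72.36 MHz.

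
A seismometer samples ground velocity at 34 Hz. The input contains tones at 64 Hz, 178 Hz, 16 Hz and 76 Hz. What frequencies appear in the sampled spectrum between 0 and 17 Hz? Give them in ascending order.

4 Hz, 8 Hz, 16 Hz

fs/2 = 17 Hz.
64 Hz mod fs = 30 Hz.
30 Hz > fs/2 = 17 Hz, folds to fs − 30 Hz = 4 Hz.
178 Hz mod fs = 8 Hz.
8 Hz ≤ fs/2 = 17 Hz, appears at 8 Hz.
16 Hz ≤ fs/2 = 17 Hz, passes unchanged.
76 Hz mod fs = 8 Hz.
8 Hz ≤ fs/2 = 17 Hz, appears at 8 Hz.
Distinct values: {4 Hz, 8 Hz, 16 Hz}.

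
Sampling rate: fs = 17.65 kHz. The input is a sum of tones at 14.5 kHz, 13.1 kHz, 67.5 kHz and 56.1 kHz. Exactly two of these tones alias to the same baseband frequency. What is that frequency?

fs/2 = 8.825 kHz.
14.5 kHz > fs/2 = 8.825 kHz, folds to fs − 14.5 kHz = 3.15 kHz.
13.1 kHz > fs/2 = 8.825 kHz, folds to fs − 13.1 kHz = 4.55 kHz.
67.5 kHz mod fs = 14.55 kHz.
14.55 kHz > fs/2 = 8.825 kHz, folds to fs − 14.55 kHz = 3.1 kHz.
56.1 kHz mod fs = 3.15 kHz.
3.15 kHz ≤ fs/2 = 8.825 kHz, appears at 3.15 kHz.
14.5 kHz and 56.1 kHz both map to 3.15 kHz.

3.15 kHz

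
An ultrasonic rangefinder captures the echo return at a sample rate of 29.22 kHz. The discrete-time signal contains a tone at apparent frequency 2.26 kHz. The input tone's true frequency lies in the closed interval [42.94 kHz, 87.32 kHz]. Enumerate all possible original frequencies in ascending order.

Frequencies that alias to 2.26 kHz are k·fs ± 2.26 kHz for integer k ≥ 0.
k=0: 2.26 kHz.
k=1: 26.96 kHz, 31.48 kHz.
k=2: 56.18 kHz, 60.7 kHz.
k=3: 85.4 kHz, 89.92 kHz.
k=4: 114.62 kHz, 119.14 kHz.
Within [42.94 kHz, 87.32 kHz]: 56.18 kHz, 60.7 kHz, 85.4 kHz.

56.18 kHz, 60.7 kHz, 85.4 kHz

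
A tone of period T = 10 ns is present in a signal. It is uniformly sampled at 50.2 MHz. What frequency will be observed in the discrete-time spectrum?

T = 10 ns → f = 1/T = 100 MHz.
100 MHz mod fs = 49.8 MHz.
49.8 MHz > fs/2 = 25.1 MHz, folds to fs − 49.8 MHz = 0.4 MHz.

0.4 MHz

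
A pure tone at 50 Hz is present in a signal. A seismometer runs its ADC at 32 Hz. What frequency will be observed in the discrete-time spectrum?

50 Hz mod fs = 18 Hz.
18 Hz > fs/2 = 16 Hz, folds to fs − 18 Hz = 14 Hz.

14 Hz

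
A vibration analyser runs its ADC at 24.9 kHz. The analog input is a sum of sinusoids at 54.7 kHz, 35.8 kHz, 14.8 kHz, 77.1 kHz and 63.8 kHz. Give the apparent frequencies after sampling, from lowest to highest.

fs/2 = 12.45 kHz.
54.7 kHz mod fs = 4.9 kHz.
4.9 kHz ≤ fs/2 = 12.45 kHz, appears at 4.9 kHz.
35.8 kHz mod fs = 10.9 kHz.
10.9 kHz ≤ fs/2 = 12.45 kHz, appears at 10.9 kHz.
14.8 kHz > fs/2 = 12.45 kHz, folds to fs − 14.8 kHz = 10.1 kHz.
77.1 kHz mod fs = 2.4 kHz.
2.4 kHz ≤ fs/2 = 12.45 kHz, appears at 2.4 kHz.
63.8 kHz mod fs = 14 kHz.
14 kHz > fs/2 = 12.45 kHz, folds to fs − 14 kHz = 10.9 kHz.
Distinct values: {2.4 kHz, 4.9 kHz, 10.1 kHz, 10.9 kHz}.

2.4 kHz, 4.9 kHz, 10.1 kHz, 10.9 kHz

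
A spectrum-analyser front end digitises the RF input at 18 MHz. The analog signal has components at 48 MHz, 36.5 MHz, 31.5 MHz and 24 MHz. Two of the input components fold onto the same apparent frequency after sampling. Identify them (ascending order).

fs/2 = 9 MHz.
48 MHz mod fs = 12 MHz.
12 MHz > fs/2 = 9 MHz, folds to fs − 12 MHz = 6 MHz.
36.5 MHz mod fs = 0.5 MHz.
0.5 MHz ≤ fs/2 = 9 MHz, appears at 0.5 MHz.
31.5 MHz mod fs = 13.5 MHz.
13.5 MHz > fs/2 = 9 MHz, folds to fs − 13.5 MHz = 4.5 MHz.
24 MHz mod fs = 6 MHz.
6 MHz ≤ fs/2 = 9 MHz, appears at 6 MHz.
24 MHz and 48 MHz both map to 6 MHz.

24 MHz, 48 MHz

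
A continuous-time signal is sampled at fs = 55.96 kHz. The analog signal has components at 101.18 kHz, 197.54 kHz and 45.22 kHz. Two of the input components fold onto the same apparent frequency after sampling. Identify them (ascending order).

45.22 kHz, 101.18 kHz

fs/2 = 27.98 kHz.
101.18 kHz mod fs = 45.22 kHz.
45.22 kHz > fs/2 = 27.98 kHz, folds to fs − 45.22 kHz = 10.74 kHz.
197.54 kHz mod fs = 29.66 kHz.
29.66 kHz > fs/2 = 27.98 kHz, folds to fs − 29.66 kHz = 26.3 kHz.
45.22 kHz > fs/2 = 27.98 kHz, folds to fs − 45.22 kHz = 10.74 kHz.
45.22 kHz and 101.18 kHz both map to 10.74 kHz.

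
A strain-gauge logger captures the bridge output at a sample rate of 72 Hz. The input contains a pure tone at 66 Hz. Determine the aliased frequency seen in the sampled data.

6 Hz

66 Hz > fs/2 = 36 Hz, folds to fs − 66 Hz = 6 Hz.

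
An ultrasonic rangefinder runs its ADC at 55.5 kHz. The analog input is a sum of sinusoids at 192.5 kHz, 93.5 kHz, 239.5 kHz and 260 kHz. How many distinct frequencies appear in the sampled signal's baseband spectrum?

fs/2 = 27.75 kHz.
192.5 kHz mod fs = 26 kHz.
26 kHz ≤ fs/2 = 27.75 kHz, appears at 26 kHz.
93.5 kHz mod fs = 38 kHz.
38 kHz > fs/2 = 27.75 kHz, folds to fs − 38 kHz = 17.5 kHz.
239.5 kHz mod fs = 17.5 kHz.
17.5 kHz ≤ fs/2 = 27.75 kHz, appears at 17.5 kHz.
260 kHz mod fs = 38 kHz.
38 kHz > fs/2 = 27.75 kHz, folds to fs − 38 kHz = 17.5 kHz.
Distinct values: {17.5 kHz, 26 kHz} → 2.

2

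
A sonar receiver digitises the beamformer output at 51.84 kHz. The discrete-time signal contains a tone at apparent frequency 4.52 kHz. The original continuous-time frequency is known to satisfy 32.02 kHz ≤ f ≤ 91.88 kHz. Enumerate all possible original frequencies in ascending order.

47.32 kHz, 56.36 kHz

Frequencies that alias to 4.52 kHz are k·fs ± 4.52 kHz for integer k ≥ 0.
k=0: 4.52 kHz.
k=1: 47.32 kHz, 56.36 kHz.
k=2: 99.16 kHz, 108.2 kHz.
Within [32.02 kHz, 91.88 kHz]: 47.32 kHz, 56.36 kHz.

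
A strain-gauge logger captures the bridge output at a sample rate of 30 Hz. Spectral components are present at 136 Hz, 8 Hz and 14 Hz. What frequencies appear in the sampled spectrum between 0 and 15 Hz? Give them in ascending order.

fs/2 = 15 Hz.
136 Hz mod fs = 16 Hz.
16 Hz > fs/2 = 15 Hz, folds to fs − 16 Hz = 14 Hz.
8 Hz ≤ fs/2 = 15 Hz, passes unchanged.
14 Hz ≤ fs/2 = 15 Hz, passes unchanged.
Distinct values: {8 Hz, 14 Hz}.

8 Hz, 14 Hz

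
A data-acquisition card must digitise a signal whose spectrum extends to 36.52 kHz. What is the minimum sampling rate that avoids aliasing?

73.04 kHz

Nyquist rate = 2 × 36.52 kHz = 73.04 kHz.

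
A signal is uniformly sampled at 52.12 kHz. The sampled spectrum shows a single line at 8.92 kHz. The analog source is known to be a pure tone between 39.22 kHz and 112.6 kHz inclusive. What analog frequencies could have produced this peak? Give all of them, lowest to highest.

Frequencies that alias to 8.92 kHz are k·fs ± 8.92 kHz for integer k ≥ 0.
k=0: 8.92 kHz.
k=1: 43.2 kHz, 61.04 kHz.
k=2: 95.32 kHz, 113.16 kHz.
k=3: 147.44 kHz, 165.28 kHz.
Within [39.22 kHz, 112.6 kHz]: 43.2 kHz, 61.04 kHz, 95.32 kHz.

43.2 kHz, 61.04 kHz, 95.32 kHz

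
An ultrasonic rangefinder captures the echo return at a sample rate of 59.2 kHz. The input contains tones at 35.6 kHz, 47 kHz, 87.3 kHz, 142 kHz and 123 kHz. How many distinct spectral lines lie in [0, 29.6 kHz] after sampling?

fs/2 = 29.6 kHz.
35.6 kHz > fs/2 = 29.6 kHz, folds to fs − 35.6 kHz = 23.6 kHz.
47 kHz > fs/2 = 29.6 kHz, folds to fs − 47 kHz = 12.2 kHz.
87.3 kHz mod fs = 28.1 kHz.
28.1 kHz ≤ fs/2 = 29.6 kHz, appears at 28.1 kHz.
142 kHz mod fs = 23.6 kHz.
23.6 kHz ≤ fs/2 = 29.6 kHz, appears at 23.6 kHz.
123 kHz mod fs = 4.6 kHz.
4.6 kHz ≤ fs/2 = 29.6 kHz, appears at 4.6 kHz.
Distinct values: {4.6 kHz, 12.2 kHz, 23.6 kHz, 28.1 kHz} → 4.

4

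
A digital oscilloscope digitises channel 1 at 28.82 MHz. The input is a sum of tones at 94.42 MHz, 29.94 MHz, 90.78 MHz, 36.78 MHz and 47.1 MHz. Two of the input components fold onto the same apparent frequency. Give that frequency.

7.96 MHz

fs/2 = 14.41 MHz.
94.42 MHz mod fs = 7.96 MHz.
7.96 MHz ≤ fs/2 = 14.41 MHz, appears at 7.96 MHz.
29.94 MHz mod fs = 1.12 MHz.
1.12 MHz ≤ fs/2 = 14.41 MHz, appears at 1.12 MHz.
90.78 MHz mod fs = 4.32 MHz.
4.32 MHz ≤ fs/2 = 14.41 MHz, appears at 4.32 MHz.
36.78 MHz mod fs = 7.96 MHz.
7.96 MHz ≤ fs/2 = 14.41 MHz, appears at 7.96 MHz.
47.1 MHz mod fs = 18.28 MHz.
18.28 MHz > fs/2 = 14.41 MHz, folds to fs − 18.28 MHz = 10.54 MHz.
36.78 MHz and 94.42 MHz both map to 7.96 MHz.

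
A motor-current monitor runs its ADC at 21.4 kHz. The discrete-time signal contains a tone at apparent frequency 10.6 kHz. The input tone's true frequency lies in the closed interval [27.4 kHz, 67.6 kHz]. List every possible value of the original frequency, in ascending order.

Frequencies that alias to 10.6 kHz are k·fs ± 10.6 kHz for integer k ≥ 0.
k=0: 10.6 kHz.
k=1: 10.8 kHz, 32 kHz.
k=2: 32.2 kHz, 53.4 kHz.
k=3: 53.6 kHz, 74.8 kHz.
k=4: 75 kHz, 96.2 kHz.
Within [27.4 kHz, 67.6 kHz]: 32 kHz, 32.2 kHz, 53.4 kHz, 53.6 kHz.

32 kHz, 32.2 kHz, 53.4 kHz, 53.6 kHz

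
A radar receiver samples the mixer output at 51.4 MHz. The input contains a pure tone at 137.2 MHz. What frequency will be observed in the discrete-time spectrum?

137.2 MHz mod fs = 34.4 MHz.
34.4 MHz > fs/2 = 25.7 MHz, folds to fs − 34.4 MHz = 17 MHz.

17 MHz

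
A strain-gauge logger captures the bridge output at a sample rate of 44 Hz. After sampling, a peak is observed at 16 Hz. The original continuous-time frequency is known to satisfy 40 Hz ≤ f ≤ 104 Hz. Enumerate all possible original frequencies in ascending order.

Frequencies that alias to 16 Hz are k·fs ± 16 Hz for integer k ≥ 0.
k=0: 16 Hz.
k=1: 28 Hz, 60 Hz.
k=2: 72 Hz, 104 Hz.
k=3: 116 Hz, 148 Hz.
Within [40 Hz, 104 Hz]: 60 Hz, 72 Hz, 104 Hz.

60 Hz, 72 Hz, 104 Hz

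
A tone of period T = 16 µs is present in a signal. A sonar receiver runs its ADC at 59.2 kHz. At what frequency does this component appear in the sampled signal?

3.3 kHz

T = 16 µs → f = 1/T = 62.5 kHz.
62.5 kHz mod fs = 3.3 kHz.
3.3 kHz ≤ fs/2 = 29.6 kHz, appears at 3.3 kHz.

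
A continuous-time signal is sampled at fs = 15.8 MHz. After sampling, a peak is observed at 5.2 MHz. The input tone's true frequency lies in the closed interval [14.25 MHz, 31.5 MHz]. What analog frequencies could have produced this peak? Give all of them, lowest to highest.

Frequencies that alias to 5.2 MHz are k·fs ± 5.2 MHz for integer k ≥ 0.
k=0: 5.2 MHz.
k=1: 10.6 MHz, 21 MHz.
k=2: 26.4 MHz, 36.8 MHz.
k=3: 42.2 MHz, 52.6 MHz.
Within [14.25 MHz, 31.5 MHz]: 21 MHz, 26.4 MHz.

21 MHz, 26.4 MHz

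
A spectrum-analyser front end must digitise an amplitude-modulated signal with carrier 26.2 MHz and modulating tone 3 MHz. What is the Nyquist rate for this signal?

58.4 MHz

AM sidebands sit at fc ± fm = 23.2 MHz and 29.2 MHz.
Highest-frequency component: 29.2 MHz.
Nyquist rate = 2 × 29.2 MHz = 58.4 MHz.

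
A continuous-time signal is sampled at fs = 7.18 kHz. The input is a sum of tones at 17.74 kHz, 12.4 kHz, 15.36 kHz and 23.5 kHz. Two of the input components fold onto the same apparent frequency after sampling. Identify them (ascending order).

fs/2 = 3.59 kHz.
17.74 kHz mod fs = 3.38 kHz.
3.38 kHz ≤ fs/2 = 3.59 kHz, appears at 3.38 kHz.
12.4 kHz mod fs = 5.22 kHz.
5.22 kHz > fs/2 = 3.59 kHz, folds to fs − 5.22 kHz = 1.96 kHz.
15.36 kHz mod fs = 1 kHz.
1 kHz ≤ fs/2 = 3.59 kHz, appears at 1 kHz.
23.5 kHz mod fs = 1.96 kHz.
1.96 kHz ≤ fs/2 = 3.59 kHz, appears at 1.96 kHz.
12.4 kHz and 23.5 kHz both map to 1.96 kHz.

12.4 kHz, 23.5 kHz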